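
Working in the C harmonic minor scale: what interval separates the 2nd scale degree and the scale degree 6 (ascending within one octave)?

The scale runs C D Eb F G Ab B.
So we need the interval from D up to Ab.
5 letter names make it a fifth; at 6 semitones (a half step narrower than perfect) the quality is diminished.

diminished fifth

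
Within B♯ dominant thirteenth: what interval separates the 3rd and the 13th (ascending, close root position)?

perfect eleventh

B♯13: B♯–D𝄪–F𝄪–A♯–C𝄪–G𝄪.
So we need the interval from D𝄪 up to G𝄪.
Counting 11 letters and 17 half steps from D𝄪 gives a perfect eleventh.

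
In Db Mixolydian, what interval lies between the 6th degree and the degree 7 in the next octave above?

m9

Db mixolydian: Db Eb F Gb Ab Bb Cb.
So we need the interval from Bb up to Cb.
From Bb to Cb: 13 semitones over a ninth = minor.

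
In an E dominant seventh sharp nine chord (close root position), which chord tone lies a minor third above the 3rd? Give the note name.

B

Spelling the chord: E-G#-B-D-F##.
The 3rd is G#. A minor third above G# is B.
B is the chord's 5th.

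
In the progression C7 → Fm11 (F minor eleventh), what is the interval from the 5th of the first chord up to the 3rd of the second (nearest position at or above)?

minor second

C7 has G as its 5th, and Fm11 (F minor eleventh) has Ab as its 3rd.
2 letter names make it a second; at 1 semitone (a half step narrower than major) the quality is minor.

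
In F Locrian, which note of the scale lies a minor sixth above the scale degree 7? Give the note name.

Cb

The scale is F Gb Ab Bb Cb Db Eb.
The scale degree 7 is Eb; a minor sixth above that is Cb — scale degree 5.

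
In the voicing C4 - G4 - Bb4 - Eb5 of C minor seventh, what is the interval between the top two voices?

perfect fourth

Those voices are Bb4 and Eb5.
Bb up to Eb spans 4 letter names and 5 semitones — a perfect fourth.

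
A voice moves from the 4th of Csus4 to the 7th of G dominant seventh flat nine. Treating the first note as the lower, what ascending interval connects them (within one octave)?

Csus4 has F as its 4th, and G dominant seventh flat nine has F as its 7th.
From F to F is 0 semitones, exactly the perfect unison.

perfect unison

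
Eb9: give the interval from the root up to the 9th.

Eb9 (Eb dominant ninth) is spelled Eb-G-Bb-Db-F.
That puts Eb below F.
Counting 9 letters and 14 half steps from Eb gives a major ninth.

major ninth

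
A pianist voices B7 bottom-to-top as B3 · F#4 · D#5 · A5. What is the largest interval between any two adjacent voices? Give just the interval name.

Adjacent intervals: B3→F#4 = perfect fifth; F#4→D#5 = major sixth; D#5→A5 = diminished fifth.
The largest is F#4 to D#5, a major sixth (9 semitones).

major sixth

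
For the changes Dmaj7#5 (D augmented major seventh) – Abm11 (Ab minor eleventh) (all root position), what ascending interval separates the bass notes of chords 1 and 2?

The roots are D and Ab.
D up to Ab is 6 semitones, a half step narrower than a perfect fifth, so the interval is diminished.

diminished 5th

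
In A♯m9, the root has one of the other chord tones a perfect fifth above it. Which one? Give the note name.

E#

A♯m9 is spelled A♯ C♯ E♯ G♯ B♯.
The root is A♯. A perfect fifth above A♯ is E♯.
E♯ is the chord's 5th.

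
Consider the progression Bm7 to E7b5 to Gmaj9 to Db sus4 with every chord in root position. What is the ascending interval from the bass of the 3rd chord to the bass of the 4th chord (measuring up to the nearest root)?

The roots are G and Db.
From G to Db: 6 semitones over a fifth = diminished.

d5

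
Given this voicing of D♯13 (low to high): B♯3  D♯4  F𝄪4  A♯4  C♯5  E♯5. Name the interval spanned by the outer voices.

perfect eleventh

The outer voices are B♯3 and E♯5.
B♯ up to E♯ spans 11 letter names and 17 semitones — a perfect eleventh.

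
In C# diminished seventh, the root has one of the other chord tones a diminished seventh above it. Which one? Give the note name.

C#dim7: C#–E–G–Bb.
The root is C#. A diminished seventh above C# is Bb.
Bb is the chord's 7th.

Bb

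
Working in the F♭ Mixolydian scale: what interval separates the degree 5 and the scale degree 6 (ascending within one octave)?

Spelling the F♭ Mixolydian scale: F♭ G♭ A♭ B𝄫 C♭ D♭ E𝄫.
The degree 5 is C♭ and the scale degree 6 is D♭.
Counting 2 letters and 2 half steps from C♭ gives a major second.

major second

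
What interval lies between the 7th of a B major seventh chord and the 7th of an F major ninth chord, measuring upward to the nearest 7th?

diminished fifth

B major seventh has A# as its 7th, and F major ninth has E as its 7th.
A# up to E is 6 semitones, a half step narrower than a perfect fifth, so the interval is diminished.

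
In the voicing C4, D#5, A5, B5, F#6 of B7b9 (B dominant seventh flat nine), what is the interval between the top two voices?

Those voices are B5 and F#6.
From B to F# is 7 semitones, exactly the perfect fifth.

P5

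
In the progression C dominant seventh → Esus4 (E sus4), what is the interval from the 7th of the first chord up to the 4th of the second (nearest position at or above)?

major 7th

C dominant seventh has B♭ as its 7th, and Esus4 (E sus4) has A as its 4th.
B♭ up to A spans 7 letter names and 11 semitones — a major seventh.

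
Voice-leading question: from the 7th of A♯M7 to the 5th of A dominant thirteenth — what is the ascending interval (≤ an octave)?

The 7th of A♯M7 is G𝄪; the 5th of A dominant thirteenth is E.
6 letter names make it a sixth; at 7 semitones (a whole step narrower than major) the quality is diminished.

diminished sixth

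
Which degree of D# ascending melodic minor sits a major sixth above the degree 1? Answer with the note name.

B#

The scale is D# E# F# G# A# B# C##.
The degree 1 is D#; a major sixth above that is B# — scale degree 6.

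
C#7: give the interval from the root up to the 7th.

C#7: C#-E#-G#-B.
So we need the interval from C# up to B.
From C# to B: 10 semitones over a seventh = minor.

minor seventh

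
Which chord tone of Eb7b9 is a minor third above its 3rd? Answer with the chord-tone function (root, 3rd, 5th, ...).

5th

Eb7b9 is spelled Eb–G–Bb–Db–Fb.
The 3rd is G. A minor third above G is Bb.
Bb is the chord's 5th.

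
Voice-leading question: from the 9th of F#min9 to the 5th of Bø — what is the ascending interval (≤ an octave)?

diminished seventh

The 9th of F#min9 is G#; the 5th of Bø is F.
7 letter names make it a seventh; at 9 semitones (a whole step narrower than major) the quality is diminished.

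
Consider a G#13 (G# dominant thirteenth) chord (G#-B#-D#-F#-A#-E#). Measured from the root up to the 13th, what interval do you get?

Root = G#; 13th = E#.
G# up to E# spans 13 letter names and 21 semitones — a major thirteenth.

major thirteenth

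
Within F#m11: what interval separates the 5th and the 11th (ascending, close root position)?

minor seventh

The chord tones of F# minor eleventh are F#, A, C#, E, G#, B.
5th = C#; 11th = B.
7 letter names make it a seventh; at 10 semitones (a half step narrower than major) the quality is minor.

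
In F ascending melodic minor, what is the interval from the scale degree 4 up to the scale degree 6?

F melodic minor: F G Ab Bb C D E.
Scale degree 4 = Bb; 6th scale degree = D.
Counting 3 letters and 4 half steps from Bb gives a major third.

major 3rd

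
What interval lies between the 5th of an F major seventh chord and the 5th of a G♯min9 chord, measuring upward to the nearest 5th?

F major seventh has C as its 5th, and G♯min9 has D♯ as its 5th.
2 letter names make it a second; at 3 semitones (a half step wider than major) the quality is augmented.

augmented 2nd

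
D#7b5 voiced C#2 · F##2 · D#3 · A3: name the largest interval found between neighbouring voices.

Adjacent intervals: C#2→F##2 = augmented fourth; F##2→D#3 = minor sixth; D#3→A3 = diminished fifth.
The largest is F##2 to D#3, a minor sixth (8 semitones).

minor sixth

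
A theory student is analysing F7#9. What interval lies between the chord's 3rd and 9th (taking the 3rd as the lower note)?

major 7th

Spelling the chord: F–A–C–E♭–G♯.
That puts A below G♯.
From A to G♯ is 11 semitones, exactly the major seventh.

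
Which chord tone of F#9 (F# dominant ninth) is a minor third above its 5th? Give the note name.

E

The chord tones of F#9 are F#, A#, C#, E, G#.
The 5th is C#. A minor third above C# is E.
E is the chord's 7th.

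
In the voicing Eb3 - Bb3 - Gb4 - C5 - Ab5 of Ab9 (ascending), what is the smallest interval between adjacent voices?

Adjacent intervals: Eb3→Bb3 = perfect fifth; Bb3→Gb4 = minor sixth; Gb4→C5 = augmented fourth; C5→Ab5 = minor sixth.
The smallest is Gb4 to C5, an augmented fourth (6 semitones).

augmented 4th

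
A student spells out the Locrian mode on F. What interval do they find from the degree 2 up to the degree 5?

The scale runs F Gb Ab Bb Cb Db Eb.
So we need the interval from Gb up to Cb.
Gb up to Cb spans 4 letter names and 5 semitones — a perfect fourth.

perfect fourth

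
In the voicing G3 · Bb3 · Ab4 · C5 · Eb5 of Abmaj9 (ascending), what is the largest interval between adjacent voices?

m7

Adjacent intervals: G3→Bb3 = minor third; Bb3→Ab4 = minor seventh; Ab4→C5 = major third; C5→Eb5 = minor third.
The largest is Bb3 to Ab4, a minor seventh (10 semitones).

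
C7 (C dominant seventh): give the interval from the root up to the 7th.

minor 7th

C dominant seventh is spelled C-E-G-Bb.
So we need the interval from C up to Bb.
7 letter names make it a seventh; at 10 semitones (a half step narrower than major) the quality is minor.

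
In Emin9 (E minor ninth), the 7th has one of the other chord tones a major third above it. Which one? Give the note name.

F#

Em9 (E minor ninth): E–G–B–D–F#.
The 7th is D. A major third above D is F#.
F# is the chord's 9th.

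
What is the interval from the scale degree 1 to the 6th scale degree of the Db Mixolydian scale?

major sixth

Db mixolydian: Db Eb F Gb Ab Bb Cb.
Scale degree 1 = Db; 6th scale degree = Bb.
Db up to Bb spans 6 letter names and 9 semitones — a major sixth.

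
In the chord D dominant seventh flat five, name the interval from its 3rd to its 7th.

The chord tones of D7b5 (D dominant seventh flat five) are D–F#–Ab–C.
That puts F# below C.
From F# to C: 6 semitones over a fifth = diminished.
This 3–7 tritone is the characteristic tension at the heart of the dominant sound.

diminished fifth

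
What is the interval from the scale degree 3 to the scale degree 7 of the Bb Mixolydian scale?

diminished fifth

Bb mixolydian: Bb C D Eb F G Ab.
The scale degree 3 is D and the 7th degree is Ab.
D up to Ab is 6 semitones, a half step narrower than a perfect fifth, so the interval is diminished.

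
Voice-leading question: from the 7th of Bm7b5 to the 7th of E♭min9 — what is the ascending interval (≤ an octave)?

The 7th of Bm7b5 is A; the 7th of E♭min9 is D♭.
A up to D♭ is 4 semitones, a half step narrower than a perfect fourth, so the interval is diminished.

d4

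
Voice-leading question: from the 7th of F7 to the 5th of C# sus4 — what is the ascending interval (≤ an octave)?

The 7th of F7 is Eb; the 5th of C# sus4 is G#.
Eb up to G# is 5 semitones, a half step wider than a major third, so the interval is augmented.

augmented third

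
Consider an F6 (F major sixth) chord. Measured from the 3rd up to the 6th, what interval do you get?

perfect 4th

Spelling the chord: F A C D.
The 3rd is A and the 6th is D.
From A to D is 5 semitones, exactly the perfect fourth.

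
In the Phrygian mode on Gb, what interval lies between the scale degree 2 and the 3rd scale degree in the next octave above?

major ninth

Gb phrygian: Gb Abb Bbb Cb Db Ebb Fb.
So we need the interval from Abb up to Bbb.
From Abb to Bbb is 14 semitones, exactly the major ninth.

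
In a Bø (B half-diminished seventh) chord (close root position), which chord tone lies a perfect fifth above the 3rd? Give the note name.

A

The chord tones of Bm7b5 (B half-diminished seventh) are B-D-F-A.
The 3rd is D. A perfect fifth above D is A.
A is the chord's 7th.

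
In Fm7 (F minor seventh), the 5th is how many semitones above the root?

7

Fmin7 (F minor seventh): F–Ab–C–Eb.
F to C is a perfect fifth: 7 semitones.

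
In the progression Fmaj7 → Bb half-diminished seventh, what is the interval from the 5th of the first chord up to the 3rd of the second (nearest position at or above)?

minor second

The 5th of Fmaj7 is C; the 3rd of Bb half-diminished seventh is Db.
C up to Db is 1 semitone, a half step narrower than a major second, so the interval is minor.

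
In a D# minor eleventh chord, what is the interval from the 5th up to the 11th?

minor 7th

The chord tones of D#m11 (D# minor eleventh) are D#–F#–A#–C#–E#–G#.
The 5th is A# and the 11th is G#.
A# up to G# is 10 semitones, a half step narrower than a major seventh, so the interval is minor.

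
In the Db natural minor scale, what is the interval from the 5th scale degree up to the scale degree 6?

The scale runs Db Eb Fb Gb Ab Bbb Cb.
5th scale degree = Ab; 6th degree = Bbb.
2 letter names make it a second; at 1 semitone (a half step narrower than major) the quality is minor.

minor 2nd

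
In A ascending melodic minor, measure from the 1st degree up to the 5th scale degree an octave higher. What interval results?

perfect twelfth

The scale runs A B C D E F# G#.
The 1st degree is A and the scale degree 5 (up an octave) is E.
Counting 12 letters and 19 half steps from A gives a perfect twelfth.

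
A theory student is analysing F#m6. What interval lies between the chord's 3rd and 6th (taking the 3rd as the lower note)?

F#m6 (F# minor sixth) is spelled F#-A-C#-D#.
The 3rd is A and the 6th is D#.
A up to D# is 6 semitones, a half step wider than a perfect fourth, so the interval is augmented.

augmented 4th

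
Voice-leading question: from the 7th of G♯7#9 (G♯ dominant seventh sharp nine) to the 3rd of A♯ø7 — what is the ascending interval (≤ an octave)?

P5

The 7th of G♯7#9 (G♯ dominant seventh sharp nine) is F♯; the 3rd of A♯ø7 is C♯.
F♯ up to C♯ spans 5 letter names and 7 semitones — a perfect fifth.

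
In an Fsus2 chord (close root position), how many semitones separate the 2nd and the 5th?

5

The chord tones of F sus2 are F–G–C.
G to C is a perfect fourth: 5 semitones.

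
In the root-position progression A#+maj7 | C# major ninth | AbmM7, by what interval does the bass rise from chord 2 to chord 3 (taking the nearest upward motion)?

diminished sixth

The roots are C# and Ab.
C# up to Ab is 7 semitones, a whole step narrower than a major sixth, so the interval is diminished.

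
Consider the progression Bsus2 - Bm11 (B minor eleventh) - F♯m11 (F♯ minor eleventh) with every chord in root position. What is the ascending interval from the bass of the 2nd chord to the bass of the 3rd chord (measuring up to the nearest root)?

The roots are B and F♯.
Counting 5 letters and 7 half steps from B gives a perfect fifth.

perfect fifth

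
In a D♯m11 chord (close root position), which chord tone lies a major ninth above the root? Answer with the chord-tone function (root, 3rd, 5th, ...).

D♯ minor eleventh is spelled D♯-F♯-A♯-C♯-E♯-G♯.
The root is D♯. A major ninth above D♯ is E♯.
E♯ is the chord's 9th.

9th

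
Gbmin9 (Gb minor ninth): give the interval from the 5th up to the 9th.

Gbm9 (Gb minor ninth) is spelled Gb–Bbb–Db–Fb–Ab.
That puts Db below Ab.
Counting 5 letters and 7 half steps from Db gives a perfect fifth.

perfect 5th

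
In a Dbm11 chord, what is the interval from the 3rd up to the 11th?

Spelling the chord: Db–Fb–Ab–Cb–Eb–Gb.
So we need the interval from Fb up to Gb.
From Fb to Gb is 14 semitones, exactly the major ninth.

major 9th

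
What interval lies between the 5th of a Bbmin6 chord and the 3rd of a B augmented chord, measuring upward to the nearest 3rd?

augmented 6th

Bbmin6 has F as its 5th, and B augmented has D# as its 3rd.
F up to D# is 10 semitones, a half step wider than a major sixth, so the interval is augmented.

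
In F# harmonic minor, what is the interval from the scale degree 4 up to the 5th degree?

major 2nd

Spelling F# harmonic minor: F# G# A B C# D E#.
Scale degree 4 = B; degree 5 = C#.
Counting 2 letters and 2 half steps from B gives a major second.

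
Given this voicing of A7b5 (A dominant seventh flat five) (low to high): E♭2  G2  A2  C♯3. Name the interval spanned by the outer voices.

augmented sixth

The outer voices are E♭2 and C♯3.
E♭ up to C♯ is 10 semitones, a half step wider than a major sixth, so the interval is augmented.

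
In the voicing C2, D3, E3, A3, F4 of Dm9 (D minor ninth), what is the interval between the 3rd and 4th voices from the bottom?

Those voices are E3 and A3.
From E to A is 5 semitones, exactly the perfect fourth.

perfect 4th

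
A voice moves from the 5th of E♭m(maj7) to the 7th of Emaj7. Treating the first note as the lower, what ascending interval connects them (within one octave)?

augmented 3rd

E♭m(maj7) has B♭ as its 5th, and Emaj7 has D♯ as its 7th.
B♭ up to D♯ is 5 semitones, a half step wider than a major third, so the interval is augmented.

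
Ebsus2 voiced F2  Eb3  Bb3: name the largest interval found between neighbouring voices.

Adjacent intervals: F2→Eb3 = minor seventh; Eb3→Bb3 = perfect fifth.
The largest is F2 to Eb3, a minor seventh (10 semitones).

minor 7th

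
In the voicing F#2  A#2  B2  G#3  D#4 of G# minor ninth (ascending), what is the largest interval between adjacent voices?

Adjacent intervals: F#2→A#2 = major third; A#2→B2 = minor second; B2→G#3 = major sixth; G#3→D#4 = perfect fifth.
The largest is B2 to G#3, a major sixth (9 semitones).

major 6th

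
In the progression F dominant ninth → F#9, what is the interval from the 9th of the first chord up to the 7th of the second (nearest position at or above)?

M6

The 9th of F dominant ninth is G; the 7th of F#9 is E.
G up to E spans 6 letter names and 9 semitones — a major sixth.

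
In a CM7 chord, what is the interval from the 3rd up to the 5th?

Spelling the chord: C–E–G–B.
That puts E below G.
3 letter names make it a third; at 3 semitones (a half step narrower than major) the quality is minor.

minor third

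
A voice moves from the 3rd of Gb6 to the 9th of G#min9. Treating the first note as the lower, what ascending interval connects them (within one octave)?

augmented seventh

Gb6 has Bb as its 3rd, and G#min9 has A# as its 9th.
Bb up to A# is 12 semitones, a half step wider than a major seventh, so the interval is augmented.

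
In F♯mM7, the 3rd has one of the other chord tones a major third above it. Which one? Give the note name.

C#

The chord tones of F♯ minor-major seventh are F♯–A–C♯–E♯.
The 3rd is A. A major third above A is C♯.
C♯ is the chord's 5th.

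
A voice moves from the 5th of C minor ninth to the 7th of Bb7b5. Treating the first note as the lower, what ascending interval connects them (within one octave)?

minor 2nd

The 5th of C minor ninth is G; the 7th of Bb7b5 is Ab.
G up to Ab is 1 semitone, a half step narrower than a major second, so the interval is minor.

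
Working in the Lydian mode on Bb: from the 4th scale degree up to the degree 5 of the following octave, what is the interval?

The scale runs Bb C D E F G A.
That puts E below F.
9 letter names make it a ninth; at 13 semitones (a half step narrower than major) the quality is minor.

minor ninth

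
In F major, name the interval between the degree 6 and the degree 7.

major second

Spelling F major: F G A B♭ C D E.
That puts D below E.
D up to E spans 2 letter names and 2 semitones — a major second.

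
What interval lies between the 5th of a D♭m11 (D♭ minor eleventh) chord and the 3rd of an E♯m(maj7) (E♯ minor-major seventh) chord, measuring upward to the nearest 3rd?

D♭m11 (D♭ minor eleventh) has A♭ as its 5th, and E♯m(maj7) (E♯ minor-major seventh) has G♯ as its 3rd.
A♭ up to G♯ is 12 semitones, a half step wider than a major seventh, so the interval is augmented.

A7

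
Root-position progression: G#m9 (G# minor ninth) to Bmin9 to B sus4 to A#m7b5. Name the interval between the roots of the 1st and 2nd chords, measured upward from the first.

The roots are G# and B.
G# up to B is 3 semitones, a half step narrower than a major third, so the interval is minor.

m3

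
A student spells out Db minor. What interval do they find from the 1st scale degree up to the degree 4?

Spelling Db minor: Db Eb Fb Gb Ab Bbb Cb.
The 1st scale degree is Db and the 4th degree is Gb.
Counting 4 letters and 5 half steps from Db gives a perfect fourth.

perfect fourth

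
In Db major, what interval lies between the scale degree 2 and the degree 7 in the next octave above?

Spelling Db major: Db Eb F Gb Ab Bb C.
Scale degree 2 = Eb; 7th scale degree (up an octave) = C.
Counting 13 letters and 21 half steps from Eb gives a major thirteenth.

M13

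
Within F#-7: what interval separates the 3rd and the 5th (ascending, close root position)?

M3

F#min7 (F# minor seventh): F# A C# E.
That puts A below C#.
Counting 3 letters and 4 half steps from A gives a major third.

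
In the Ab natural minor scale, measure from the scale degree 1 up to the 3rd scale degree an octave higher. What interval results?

Ab natural minor: Ab Bb Cb Db Eb Fb Gb.
That puts Ab below Cb.
From Ab to Cb: 15 semitones over a tenth = minor.

minor tenth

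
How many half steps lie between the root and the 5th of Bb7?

7

Spelling the chord: Bb-D-F-Ab.
Bb to F is a perfect fifth: 7 semitones.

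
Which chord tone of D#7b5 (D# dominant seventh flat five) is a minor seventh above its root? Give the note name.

D#7b5 is spelled D# F## A C#.
The root is D#. A minor seventh above D# is C#.
C# is the chord's 7th.

C#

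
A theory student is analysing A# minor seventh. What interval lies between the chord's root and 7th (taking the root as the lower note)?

minor seventh

A#m7 (A# minor seventh) is spelled A#, C#, E#, G#.
Root = A#; 7th = G#.
From A# to G#: 10 semitones over a seventh = minor.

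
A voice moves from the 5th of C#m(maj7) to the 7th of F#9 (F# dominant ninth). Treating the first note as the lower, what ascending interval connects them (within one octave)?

The 5th of C#m(maj7) is G#; the 7th of F#9 (F# dominant ninth) is E.
6 letter names make it a sixth; at 8 semitones (a half step narrower than major) the quality is minor.

m6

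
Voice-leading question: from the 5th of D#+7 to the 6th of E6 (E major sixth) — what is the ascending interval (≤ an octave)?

diminished 3rd

D#+7 has A## as its 5th, and E6 (E major sixth) has C# as its 6th.
3 letter names make it a third; at 2 semitones (a whole step narrower than major) the quality is diminished.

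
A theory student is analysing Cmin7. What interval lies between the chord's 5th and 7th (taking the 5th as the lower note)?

minor 3rd

Spelling the chord: C, E♭, G, B♭.
5th = G; 7th = B♭.
G up to B♭ is 3 semitones, a half step narrower than a major third, so the interval is minor.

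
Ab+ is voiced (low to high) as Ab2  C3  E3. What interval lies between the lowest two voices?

Those voices are Ab2 and C3.
From Ab to C is 4 semitones, exactly the major third.

major third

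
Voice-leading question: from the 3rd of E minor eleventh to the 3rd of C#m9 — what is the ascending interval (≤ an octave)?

major sixth

The 3rd of E minor eleventh is G; the 3rd of C#m9 is E.
From G to E is 9 semitones, exactly the major sixth.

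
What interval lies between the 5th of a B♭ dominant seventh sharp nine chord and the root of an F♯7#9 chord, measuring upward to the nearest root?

B♭ dominant seventh sharp nine has F as its 5th, and F♯7#9 has F♯ as its root.
F up to F♯ is 1 semitone, a half step wider than a perfect unison, so the interval is augmented.

A1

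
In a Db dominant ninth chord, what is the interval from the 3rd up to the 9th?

minor seventh

The chord tones of Db9 are Db-F-Ab-Cb-Eb.
That puts F below Eb.
7 letter names make it a seventh; at 10 semitones (a half step narrower than major) the quality is minor.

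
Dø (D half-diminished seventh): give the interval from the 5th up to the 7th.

Spelling the chord: D F A♭ C.
The 5th is A♭ and the 7th is C.
A♭ up to C spans 3 letter names and 4 semitones — a major third.

major third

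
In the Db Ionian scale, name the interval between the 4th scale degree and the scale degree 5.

Spelling the Db Ionian scale: Db Eb F Gb Ab Bb C.
The 4th scale degree is Gb and the degree 5 is Ab.
From Gb to Ab is 2 semitones, exactly the major second.

major 2nd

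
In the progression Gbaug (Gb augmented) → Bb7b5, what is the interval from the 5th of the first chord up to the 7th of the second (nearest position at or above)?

Gbaug (Gb augmented) has D as its 5th, and Bb7b5 has Ab as its 7th.
From D to Ab: 6 semitones over a fifth = diminished.

d5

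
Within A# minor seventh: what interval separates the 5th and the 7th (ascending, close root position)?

The chord tones of A#-7 are A#, C#, E#, G#.
So we need the interval from E# up to G#.
3 letter names make it a third; at 3 semitones (a half step narrower than major) the quality is minor.

minor third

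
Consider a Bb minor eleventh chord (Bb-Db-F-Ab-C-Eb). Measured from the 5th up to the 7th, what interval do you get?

m3

5th = F; 7th = Ab.
F up to Ab is 3 semitones, a half step narrower than a major third, so the interval is minor.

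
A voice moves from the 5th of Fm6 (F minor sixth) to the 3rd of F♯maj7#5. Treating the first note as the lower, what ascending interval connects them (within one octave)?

The 5th of Fm6 (F minor sixth) is C; the 3rd of F♯maj7#5 is A♯.
From C to A♯: 10 semitones over a sixth = augmented.

A6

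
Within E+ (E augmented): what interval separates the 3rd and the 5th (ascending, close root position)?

major third

Eaug (E augmented) is spelled E, G♯, B♯.
That puts G♯ below B♯.
From G♯ to B♯ is 4 semitones, exactly the major third.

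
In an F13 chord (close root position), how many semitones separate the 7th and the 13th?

The chord tones of F13 are F A C Eb G D.
Eb to D is a major seventh: 11 semitones.

11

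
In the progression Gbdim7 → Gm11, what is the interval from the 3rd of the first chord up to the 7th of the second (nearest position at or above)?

Gbdim7 has Bbb as its 3rd, and Gm11 has F as its 7th.
Bbb up to F is 8 semitones, a half step wider than a perfect fifth, so the interval is augmented.

augmented 5th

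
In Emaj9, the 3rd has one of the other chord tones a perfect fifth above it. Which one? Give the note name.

The chord tones of E major ninth are E–G♯–B–D♯–F♯.
The 3rd is G♯. A perfect fifth above G♯ is D♯.
D♯ is the chord's 7th.

D#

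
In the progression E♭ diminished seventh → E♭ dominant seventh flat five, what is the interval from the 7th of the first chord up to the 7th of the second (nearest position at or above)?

The 7th of E♭ diminished seventh is D𝄫; the 7th of E♭ dominant seventh flat five is D♭.
From D𝄫 to D♭: 1 semitone over a unison = augmented.

augmented unison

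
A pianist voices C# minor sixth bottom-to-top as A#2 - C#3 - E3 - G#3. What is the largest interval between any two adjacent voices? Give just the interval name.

major third

Adjacent intervals: A#2→C#3 = minor third; C#3→E3 = minor third; E3→G#3 = major third.
The largest is E3 to G#3, a major third (4 semitones).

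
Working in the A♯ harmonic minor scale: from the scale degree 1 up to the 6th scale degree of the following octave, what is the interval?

The scale runs A♯ B♯ C♯ D♯ E♯ F♯ G𝄪.
So we need the interval from A♯ up to F♯.
13 letter names make it a thirteenth; at 20 semitones (a half step narrower than major) the quality is minor.

minor thirteenth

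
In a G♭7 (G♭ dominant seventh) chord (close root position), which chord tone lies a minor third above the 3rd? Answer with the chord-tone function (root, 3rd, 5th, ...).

G♭7 (G♭ dominant seventh): G♭-B♭-D♭-F♭.
The 3rd is B♭. A minor third above B♭ is D♭.
D♭ is the chord's 5th.

5th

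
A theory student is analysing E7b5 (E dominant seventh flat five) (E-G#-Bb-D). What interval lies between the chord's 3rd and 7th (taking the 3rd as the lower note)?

3rd = G#; 7th = D.
From G# to D: 6 semitones over a fifth = diminished.
This 3–7 tritone is the characteristic tension at the heart of the dominant sound.

diminished fifth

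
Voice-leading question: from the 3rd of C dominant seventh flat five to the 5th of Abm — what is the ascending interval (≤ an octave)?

C dominant seventh flat five has E as its 3rd, and Abm has Eb as its 5th.
E up to Eb is 11 semitones, a half step narrower than a perfect octave, so the interval is diminished.

diminished octave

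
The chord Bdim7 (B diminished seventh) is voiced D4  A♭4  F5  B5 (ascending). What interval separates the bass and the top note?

major 13th

The outer voices are D4 and B5.
From D to B is 21 semitones, exactly the major thirteenth.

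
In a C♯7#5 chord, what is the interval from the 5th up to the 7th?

The chord tones of C♯aug7 are C♯–E♯–G𝄪–B.
That puts G𝄪 below B.
3 letter names make it a third; at 2 semitones (a whole step narrower than major) the quality is diminished.

d3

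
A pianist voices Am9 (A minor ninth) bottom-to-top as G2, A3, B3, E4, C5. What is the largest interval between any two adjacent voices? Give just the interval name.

Adjacent intervals: G2→A3 = major ninth; A3→B3 = major second; B3→E4 = perfect fourth; E4→C5 = minor sixth.
The largest is G2 to A3, a major ninth (14 semitones).

major ninth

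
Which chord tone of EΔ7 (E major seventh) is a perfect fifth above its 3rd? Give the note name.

Emaj7 (E major seventh): E–G#–B–D#.
The 3rd is G#. A perfect fifth above G# is D#.
D# is the chord's 7th.

D#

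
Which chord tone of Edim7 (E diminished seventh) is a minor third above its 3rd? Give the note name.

E°7: E-G-B♭-D♭.
The 3rd is G. A minor third above G is B♭.
B♭ is the chord's 5th.

Bb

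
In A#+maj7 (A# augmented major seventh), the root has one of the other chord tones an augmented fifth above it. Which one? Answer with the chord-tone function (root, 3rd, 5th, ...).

5th

Spelling the chord: A#–C##–E##–G##.
The root is A#. An augmented fifth above A# is E##.
E## is the chord's 5th.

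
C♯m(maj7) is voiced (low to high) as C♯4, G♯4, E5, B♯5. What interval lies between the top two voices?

A5

Those voices are E5 and B♯5.
E up to B♯ is 8 semitones, a half step wider than a perfect fifth, so the interval is augmented.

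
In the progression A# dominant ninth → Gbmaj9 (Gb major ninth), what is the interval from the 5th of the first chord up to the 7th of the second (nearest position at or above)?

A# dominant ninth has E# as its 5th, and Gbmaj9 (Gb major ninth) has F as its 7th.
From E# to F: 0 semitones over a second = diminished.

diminished 2nd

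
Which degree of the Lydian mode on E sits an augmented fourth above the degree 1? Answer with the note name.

A#

The scale is E F♯ G♯ A♯ B C♯ D♯.
The degree 1 is E; an augmented fourth above that is A♯ — scale degree 4.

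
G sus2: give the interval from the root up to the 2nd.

Gsus2: G-A-D.
That puts G below A.
G up to A spans 2 letter names and 2 semitones — a major second.

major 2nd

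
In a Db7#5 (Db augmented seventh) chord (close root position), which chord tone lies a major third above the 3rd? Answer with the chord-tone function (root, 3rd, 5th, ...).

5th

Db7#5 is spelled Db-F-A-Cb.
The 3rd is F. A major third above F is A.
A is the chord's 5th.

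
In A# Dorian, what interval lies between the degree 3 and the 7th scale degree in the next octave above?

perfect twelfth

The scale runs A# B# C# D# E# F## G#.
The degree 3 is C# and the degree 7 (up an octave) is G#.
From C# to G# is 19 semitones, exactly the perfect twelfth.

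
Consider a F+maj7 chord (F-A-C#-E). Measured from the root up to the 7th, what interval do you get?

So we need the interval from F up to E.
Counting 7 letters and 11 half steps from F gives a major seventh.

major seventh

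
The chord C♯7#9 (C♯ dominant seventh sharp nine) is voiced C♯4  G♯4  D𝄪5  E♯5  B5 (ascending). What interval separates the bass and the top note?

The outer voices are C♯4 and B5.
From C♯ to B: 22 semitones over a fourteenth = minor.

minor fourteenth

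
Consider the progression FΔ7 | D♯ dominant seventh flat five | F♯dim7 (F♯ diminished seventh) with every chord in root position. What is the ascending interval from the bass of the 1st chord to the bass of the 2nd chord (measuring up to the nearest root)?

The roots are F and D♯.
F up to D♯ is 10 semitones, a half step wider than a major sixth, so the interval is augmented.

augmented 6th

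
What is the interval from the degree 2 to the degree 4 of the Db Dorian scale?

The scale runs Db Eb Fb Gb Ab Bb Cb.
Degree 2 = Eb; degree 4 = Gb.
Eb up to Gb is 3 semitones, a half step narrower than a major third, so the interval is minor.

minor 3rd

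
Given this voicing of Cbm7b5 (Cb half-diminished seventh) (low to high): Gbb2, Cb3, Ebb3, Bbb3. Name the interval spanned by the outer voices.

The outer voices are Gbb2 and Bbb3.
Counting 10 letters and 16 half steps from Gbb gives a major tenth.

major 10th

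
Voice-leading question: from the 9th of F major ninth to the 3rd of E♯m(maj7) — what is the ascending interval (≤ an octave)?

F major ninth has G as its 9th, and E♯m(maj7) has G♯ as its 3rd.
From G to G♯: 1 semitone over a unison = augmented.

A1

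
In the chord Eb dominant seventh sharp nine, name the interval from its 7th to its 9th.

The chord tones of Eb dominant seventh sharp nine are Eb G Bb Db F#.
The 7th is Db and the 9th is F#.
3 letter names make it a third; at 5 semitones (a half step wider than major) the quality is augmented.

augmented third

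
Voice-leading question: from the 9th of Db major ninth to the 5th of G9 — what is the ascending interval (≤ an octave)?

The 9th of Db major ninth is Eb; the 5th of G9 is D.
Counting 7 letters and 11 half steps from Eb gives a major seventh.

major seventh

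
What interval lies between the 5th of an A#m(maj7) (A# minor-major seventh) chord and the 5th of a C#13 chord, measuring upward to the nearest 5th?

A#m(maj7) (A# minor-major seventh) has E# as its 5th, and C#13 has G# as its 5th.
3 letter names make it a third; at 3 semitones (a half step narrower than major) the quality is minor.

minor 3rd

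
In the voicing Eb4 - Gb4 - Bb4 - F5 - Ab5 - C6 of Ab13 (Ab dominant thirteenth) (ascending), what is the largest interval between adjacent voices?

Adjacent intervals: Eb4→Gb4 = minor third; Gb4→Bb4 = major third; Bb4→F5 = perfect fifth; F5→Ab5 = minor third; Ab5→C6 = major third.
The largest is Bb4 to F5, a perfect fifth (7 semitones).

perfect 5th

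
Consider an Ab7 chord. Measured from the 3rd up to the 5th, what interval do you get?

The chord tones of Ab7 are Ab C Eb Gb.
The 3rd is C and the 5th is Eb.
From C to Eb: 3 semitones over a third = minor.

minor third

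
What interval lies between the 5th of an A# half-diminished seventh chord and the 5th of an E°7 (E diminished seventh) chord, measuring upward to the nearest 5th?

A# half-diminished seventh has E as its 5th, and E°7 (E diminished seventh) has Bb as its 5th.
E up to Bb is 6 semitones, a half step narrower than a perfect fifth, so the interval is diminished.

diminished fifth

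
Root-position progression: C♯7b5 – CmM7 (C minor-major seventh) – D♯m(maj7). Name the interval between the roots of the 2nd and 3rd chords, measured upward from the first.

augmented 2nd

The roots are C and D♯.
From C to D♯: 3 semitones over a second = augmented.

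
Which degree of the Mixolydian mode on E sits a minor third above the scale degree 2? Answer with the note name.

A

The scale is E F# G# A B C# D.
The scale degree 2 is F#; a minor third above that is A — scale degree 4.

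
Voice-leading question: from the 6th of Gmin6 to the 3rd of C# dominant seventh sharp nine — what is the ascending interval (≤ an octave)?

A1

The 6th of Gmin6 is E; the 3rd of C# dominant seventh sharp nine is E#.
1 letter names make it a unison; at 1 semitone (a half step wider than perfect) the quality is augmented.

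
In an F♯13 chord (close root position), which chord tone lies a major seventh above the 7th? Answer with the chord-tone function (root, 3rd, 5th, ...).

F♯13: F♯–A♯–C♯–E–G♯–D♯.
The 7th is E. A major seventh above E is D♯.
D♯ is the chord's 13th.

13th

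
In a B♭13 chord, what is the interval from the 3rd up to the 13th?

Spelling the chord: B♭, D, F, A♭, C, G.
That puts D below G.
From D to G is 17 semitones, exactly the perfect eleventh.

perfect eleventh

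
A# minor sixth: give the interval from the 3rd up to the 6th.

augmented fourth

A#min6 (A# minor sixth) is spelled A#–C#–E#–F##.
That puts C# below F##.
4 letter names make it a fourth; at 6 semitones (a half step wider than perfect) the quality is augmented.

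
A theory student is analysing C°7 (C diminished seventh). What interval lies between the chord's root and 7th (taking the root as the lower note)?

diminished seventh

Spelling the chord: C–E♭–G♭–B𝄫.
That puts C below B𝄫.
C up to B𝄫 is 9 semitones, a whole step narrower than a major seventh, so the interval is diminished.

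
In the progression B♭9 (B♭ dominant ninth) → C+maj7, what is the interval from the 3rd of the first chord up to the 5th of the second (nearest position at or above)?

The 3rd of B♭9 (B♭ dominant ninth) is D; the 5th of C+maj7 is G♯.
From D to G♯: 6 semitones over a fourth = augmented.

augmented fourth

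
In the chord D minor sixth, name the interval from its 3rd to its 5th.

The chord tones of Dmin6 are D, F, A, B.
3rd = F; 5th = A.
Counting 3 letters and 4 half steps from F gives a major third.

M3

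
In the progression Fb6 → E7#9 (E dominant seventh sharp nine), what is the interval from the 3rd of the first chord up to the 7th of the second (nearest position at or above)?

augmented 4th

The 3rd of Fb6 is Ab; the 7th of E7#9 (E dominant seventh sharp nine) is D.
4 letter names make it a fourth; at 6 semitones (a half step wider than perfect) the quality is augmented.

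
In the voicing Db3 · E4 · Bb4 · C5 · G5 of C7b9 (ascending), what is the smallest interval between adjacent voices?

M2

Adjacent intervals: Db3→E4 = augmented ninth; E4→Bb4 = diminished fifth; Bb4→C5 = major second; C5→G5 = perfect fifth.
The smallest is Bb4 to C5, a major second (2 semitones).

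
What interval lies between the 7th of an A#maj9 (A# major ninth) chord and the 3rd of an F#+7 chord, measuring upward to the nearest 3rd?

The 7th of A#maj9 (A# major ninth) is G##; the 3rd of F#+7 is A#.
2 letter names make it a second; at 1 semitone (a half step narrower than major) the quality is minor.

minor second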